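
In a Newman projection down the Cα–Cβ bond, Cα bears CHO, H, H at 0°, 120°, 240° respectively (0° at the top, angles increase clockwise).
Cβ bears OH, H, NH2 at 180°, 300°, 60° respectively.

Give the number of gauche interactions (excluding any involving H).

1

Non-H gauche pairs: CHO(0°)/NH2(60°) — 1 interaction.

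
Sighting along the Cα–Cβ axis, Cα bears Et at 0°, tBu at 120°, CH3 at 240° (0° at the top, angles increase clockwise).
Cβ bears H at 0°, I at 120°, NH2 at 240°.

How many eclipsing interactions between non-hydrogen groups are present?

2

Non-H eclipsing pairs: tBu(120°)/I(120°); CH3(240°)/NH2(240°) — 2 interactions.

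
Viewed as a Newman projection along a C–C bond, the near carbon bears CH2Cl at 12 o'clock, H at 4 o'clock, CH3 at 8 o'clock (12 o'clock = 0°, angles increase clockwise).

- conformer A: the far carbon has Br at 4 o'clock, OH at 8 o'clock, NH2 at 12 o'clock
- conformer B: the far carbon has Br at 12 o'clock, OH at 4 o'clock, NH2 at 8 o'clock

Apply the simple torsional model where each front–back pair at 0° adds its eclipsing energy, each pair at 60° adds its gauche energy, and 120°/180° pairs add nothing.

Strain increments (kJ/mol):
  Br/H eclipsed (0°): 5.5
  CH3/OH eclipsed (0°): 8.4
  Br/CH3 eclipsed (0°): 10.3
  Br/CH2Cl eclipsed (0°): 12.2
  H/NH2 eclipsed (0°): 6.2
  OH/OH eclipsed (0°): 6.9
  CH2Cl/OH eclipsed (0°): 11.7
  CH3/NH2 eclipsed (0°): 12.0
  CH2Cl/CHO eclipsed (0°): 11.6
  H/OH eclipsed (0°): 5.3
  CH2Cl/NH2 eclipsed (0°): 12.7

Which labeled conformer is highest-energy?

A is eclipsed. CH2Cl at 0° is eclipsed with NH2 at 0° (12.7); H at 120° is eclipsed with Br at 120° (5.5); CH3 at 240° is eclipsed with OH at 240° (8.4). Total 26.6 kJ/mol.
B is eclipsed. CH2Cl at 0° is eclipsed with Br at 0° (12.2); H at 120° is eclipsed with OH at 120° (5.3); CH3 at 240° is eclipsed with NH2 at 240° (12.0). Total 29.5 kJ/mol.
B has the highest total (29.5 kJ/mol).

B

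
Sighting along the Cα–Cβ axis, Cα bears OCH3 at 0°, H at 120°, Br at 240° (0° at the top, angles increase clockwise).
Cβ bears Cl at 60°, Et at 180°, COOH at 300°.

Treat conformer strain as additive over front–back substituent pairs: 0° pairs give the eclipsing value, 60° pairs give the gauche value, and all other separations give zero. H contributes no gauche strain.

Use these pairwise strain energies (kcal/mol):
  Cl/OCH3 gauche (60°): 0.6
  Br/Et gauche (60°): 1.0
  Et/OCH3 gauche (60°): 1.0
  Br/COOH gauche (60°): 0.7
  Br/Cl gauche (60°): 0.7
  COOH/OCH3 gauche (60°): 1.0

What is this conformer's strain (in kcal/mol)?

3.3 kcal/mol

This conformer (staggered): OCH3–Cl gauche, OCH3–COOH gauche, Br–Et gauche, Br–COOH gauche; 0.6 + 1.0 + 1.0 + 0.7 = 3.3 kcal/mol.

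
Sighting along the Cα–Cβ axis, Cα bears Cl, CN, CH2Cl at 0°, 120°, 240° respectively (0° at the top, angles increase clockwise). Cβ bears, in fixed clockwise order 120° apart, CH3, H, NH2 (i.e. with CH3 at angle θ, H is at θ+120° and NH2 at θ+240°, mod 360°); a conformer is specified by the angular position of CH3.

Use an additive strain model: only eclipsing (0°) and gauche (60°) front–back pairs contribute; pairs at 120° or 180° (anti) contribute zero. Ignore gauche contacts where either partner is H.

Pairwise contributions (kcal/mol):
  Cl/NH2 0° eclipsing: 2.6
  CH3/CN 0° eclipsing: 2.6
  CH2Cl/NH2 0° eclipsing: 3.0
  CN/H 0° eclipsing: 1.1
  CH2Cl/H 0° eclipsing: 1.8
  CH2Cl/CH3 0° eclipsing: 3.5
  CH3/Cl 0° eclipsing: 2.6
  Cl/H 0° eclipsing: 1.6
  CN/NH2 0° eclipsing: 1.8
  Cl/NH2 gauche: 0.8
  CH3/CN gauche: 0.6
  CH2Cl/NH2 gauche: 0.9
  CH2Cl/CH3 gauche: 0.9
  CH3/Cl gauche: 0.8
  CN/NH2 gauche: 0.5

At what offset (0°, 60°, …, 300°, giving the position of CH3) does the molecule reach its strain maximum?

CH3 at 0° (eclipsed): Cl(0°)/CH3(0°) eclipsed 2.6; CN(120°)/H(120°) eclipsed 1.1; CH2Cl(240°)/NH2(240°) eclipsed 3.0 → 6.7 kcal/mol.
CH3 at 60° (staggered): Cl(0°)/CH3(60°) gauche 0.8; Cl(0°)/NH2(300°) gauche 0.8; CN(120°)/CH3(60°) gauche 0.6; CH2Cl(240°)/NH2(300°) gauche 0.9 → 3.1 kcal/mol.
CH3 at 120° (eclipsed): Cl(0°)/NH2(0°) eclipsed 2.6; CN(120°)/CH3(120°) eclipsed 2.6; CH2Cl(240°)/H(240°) eclipsed 1.8 → 7.0 kcal/mol.
CH3 at 180° (staggered): Cl(0°)/NH2(60°) gauche 0.8; CN(120°)/CH3(180°) gauche 0.6; CN(120°)/NH2(60°) gauche 0.5; CH2Cl(240°)/CH3(180°) gauche 0.9 → 2.8 kcal/mol.
CH3 at 240° (eclipsed): Cl(0°)/H(0°) eclipsed 1.6; CN(120°)/NH2(120°) eclipsed 1.8; CH2Cl(240°)/CH3(240°) eclipsed 3.5 → 6.9 kcal/mol.
CH3 at 300° (staggered): Cl(0°)/CH3(300°) gauche 0.8; CN(120°)/NH2(180°) gauche 0.5; CH2Cl(240°)/CH3(300°) gauche 0.9; CH2Cl(240°)/NH2(180°) gauche 0.9 → 3.1 kcal/mol.
The maximum (7.0 kcal/mol) occurs with CH3 at 120°.

120°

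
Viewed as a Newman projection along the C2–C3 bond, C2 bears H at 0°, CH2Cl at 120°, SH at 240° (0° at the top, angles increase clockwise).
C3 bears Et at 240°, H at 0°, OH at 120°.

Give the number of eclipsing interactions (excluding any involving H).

2

Non-H eclipsing pairs: CH2Cl(120°)/OH(120°); SH(240°)/Et(240°) — 2 interactions.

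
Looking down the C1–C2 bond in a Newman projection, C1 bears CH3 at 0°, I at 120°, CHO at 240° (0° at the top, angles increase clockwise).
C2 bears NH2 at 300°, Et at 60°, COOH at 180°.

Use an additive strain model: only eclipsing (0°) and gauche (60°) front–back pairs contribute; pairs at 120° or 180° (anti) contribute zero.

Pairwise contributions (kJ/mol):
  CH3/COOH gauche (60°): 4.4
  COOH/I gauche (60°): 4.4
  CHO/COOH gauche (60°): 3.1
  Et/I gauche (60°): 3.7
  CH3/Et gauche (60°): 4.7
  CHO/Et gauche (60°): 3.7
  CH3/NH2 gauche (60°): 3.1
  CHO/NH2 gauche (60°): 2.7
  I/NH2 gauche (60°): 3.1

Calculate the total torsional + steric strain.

This conformer (staggered): CH3(0°)/NH2(300°) gauche 3.1; CH3(0°)/Et(60°) gauche 4.7; I(120°)/Et(60°) gauche 3.7; I(120°)/COOH(180°) gauche 4.4; CHO(240°)/NH2(300°) gauche 2.7; CHO(240°)/COOH(180°) gauche 3.1 → 21.7 kJ/mol.

21.7 kJ/mol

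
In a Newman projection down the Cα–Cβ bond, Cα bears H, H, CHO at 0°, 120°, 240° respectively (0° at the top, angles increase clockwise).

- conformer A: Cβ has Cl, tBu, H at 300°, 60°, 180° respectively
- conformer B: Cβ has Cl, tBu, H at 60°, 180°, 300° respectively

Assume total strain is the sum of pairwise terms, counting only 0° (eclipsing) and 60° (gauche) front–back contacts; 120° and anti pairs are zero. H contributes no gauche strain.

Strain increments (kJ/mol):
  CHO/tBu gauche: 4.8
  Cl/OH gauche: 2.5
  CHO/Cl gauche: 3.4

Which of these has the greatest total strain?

A (staggered): CHO–Cl gauche; 3.4 = 3.4 kJ/mol.
B (staggered): CHO–tBu gauche; 4.8 = 4.8 kJ/mol.
B has the highest total (4.8 kJ/mol).

B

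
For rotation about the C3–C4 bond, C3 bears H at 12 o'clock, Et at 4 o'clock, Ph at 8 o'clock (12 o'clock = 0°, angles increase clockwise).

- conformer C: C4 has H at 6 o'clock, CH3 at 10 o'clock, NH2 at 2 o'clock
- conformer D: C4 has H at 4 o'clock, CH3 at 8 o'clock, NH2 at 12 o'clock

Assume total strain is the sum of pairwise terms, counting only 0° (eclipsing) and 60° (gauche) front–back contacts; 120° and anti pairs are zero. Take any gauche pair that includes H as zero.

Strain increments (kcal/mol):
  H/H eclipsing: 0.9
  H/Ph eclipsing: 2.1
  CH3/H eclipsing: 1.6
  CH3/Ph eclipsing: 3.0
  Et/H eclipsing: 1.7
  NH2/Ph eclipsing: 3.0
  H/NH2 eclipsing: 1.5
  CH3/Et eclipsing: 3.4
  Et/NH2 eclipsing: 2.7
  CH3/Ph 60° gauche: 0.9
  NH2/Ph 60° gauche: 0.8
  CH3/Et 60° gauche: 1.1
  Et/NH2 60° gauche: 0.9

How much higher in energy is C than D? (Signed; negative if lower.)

C (staggered): Et–NH2 gauche, Ph–CH3 gauche; 0.9 + 0.9 = 1.8 kcal/mol.
D (eclipsed): H–NH2 eclipsed, Et–H eclipsed, Ph–CH3 eclipsed; 1.5 + 1.7 + 3.0 = 6.2 kcal/mol.
E(C) − E(D) = 1.8 − 6.2 = -4.4 kcal/mol.

-4.4 kcal/mol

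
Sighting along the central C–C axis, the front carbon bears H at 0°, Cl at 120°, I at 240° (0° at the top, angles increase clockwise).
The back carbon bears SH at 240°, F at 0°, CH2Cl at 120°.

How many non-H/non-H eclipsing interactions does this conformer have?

Non-H eclipsing pairs: Cl(120°)/CH2Cl(120°); I(240°)/SH(240°) — 2 interactions.

2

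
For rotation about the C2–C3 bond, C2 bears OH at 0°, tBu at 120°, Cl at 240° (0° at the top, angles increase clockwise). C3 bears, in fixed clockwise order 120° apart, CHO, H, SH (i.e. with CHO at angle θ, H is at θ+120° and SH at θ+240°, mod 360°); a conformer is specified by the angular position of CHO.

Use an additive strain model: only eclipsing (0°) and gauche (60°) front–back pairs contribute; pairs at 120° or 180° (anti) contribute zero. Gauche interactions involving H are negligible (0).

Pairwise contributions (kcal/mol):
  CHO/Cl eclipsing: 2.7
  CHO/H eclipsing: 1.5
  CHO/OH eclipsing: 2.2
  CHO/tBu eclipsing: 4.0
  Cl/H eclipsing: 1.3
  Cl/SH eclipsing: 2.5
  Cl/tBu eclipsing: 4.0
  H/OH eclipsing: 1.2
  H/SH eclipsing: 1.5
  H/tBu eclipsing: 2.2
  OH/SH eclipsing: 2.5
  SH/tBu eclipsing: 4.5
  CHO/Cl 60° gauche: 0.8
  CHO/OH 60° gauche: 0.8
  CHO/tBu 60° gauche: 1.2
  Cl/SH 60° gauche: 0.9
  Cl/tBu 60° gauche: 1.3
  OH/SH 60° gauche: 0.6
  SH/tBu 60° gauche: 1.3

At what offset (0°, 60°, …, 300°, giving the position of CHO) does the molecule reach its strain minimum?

60°

CHO at 0° (eclipsed): OH–CHO eclipsed, tBu–H eclipsed, Cl–SH eclipsed; 2.2 + 2.2 + 2.5 = 6.9 kcal/mol.
CHO at 60° (staggered): OH–CHO gauche, OH–SH gauche, tBu–CHO gauche, Cl–SH gauche; 0.8 + 0.6 + 1.2 + 0.9 = 3.5 kcal/mol.
CHO at 120° (eclipsed): OH–SH eclipsed, tBu–CHO eclipsed, Cl–H eclipsed; 2.5 + 4.0 + 1.3 = 7.8 kcal/mol.
CHO at 180° (staggered): OH–SH gauche, tBu–CHO gauche, tBu–SH gauche, Cl–CHO gauche; 0.6 + 1.2 + 1.3 + 0.8 = 3.9 kcal/mol.
CHO at 240° (eclipsed): OH–H eclipsed, tBu–SH eclipsed, Cl–CHO eclipsed; 1.2 + 4.5 + 2.7 = 8.4 kcal/mol.
CHO at 300° (staggered): OH–CHO gauche, tBu–SH gauche, Cl–CHO gauche, Cl–SH gauche; 0.8 + 1.3 + 0.8 + 0.9 = 3.8 kcal/mol.
The minimum (3.5 kcal/mol) occurs with CHO at 60°.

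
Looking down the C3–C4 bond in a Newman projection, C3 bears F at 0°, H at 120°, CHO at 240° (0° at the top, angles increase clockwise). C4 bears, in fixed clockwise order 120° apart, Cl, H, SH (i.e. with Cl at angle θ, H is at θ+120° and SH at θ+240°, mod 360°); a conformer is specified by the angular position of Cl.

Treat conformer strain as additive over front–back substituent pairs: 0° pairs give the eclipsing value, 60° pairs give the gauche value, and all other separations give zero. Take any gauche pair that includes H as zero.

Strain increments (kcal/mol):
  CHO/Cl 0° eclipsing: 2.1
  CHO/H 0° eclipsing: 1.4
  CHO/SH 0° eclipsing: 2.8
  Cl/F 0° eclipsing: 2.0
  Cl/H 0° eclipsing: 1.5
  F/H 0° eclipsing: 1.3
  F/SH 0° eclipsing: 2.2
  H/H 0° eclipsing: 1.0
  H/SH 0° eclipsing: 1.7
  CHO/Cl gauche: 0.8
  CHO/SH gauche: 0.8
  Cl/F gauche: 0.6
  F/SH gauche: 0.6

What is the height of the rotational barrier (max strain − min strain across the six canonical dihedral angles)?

4.4 kcal/mol

Cl at 0° (eclipsed): F(0°)/Cl(0°) eclipsed 2.0; H(120°)/H(120°) eclipsed 1.0; CHO(240°)/SH(240°) eclipsed 2.8 → 5.8 kcal/mol.
Cl at 60° (staggered): F(0°)/Cl(60°) gauche 0.6; F(0°)/SH(300°) gauche 0.6; CHO(240°)/SH(300°) gauche 0.8 → 2.0 kcal/mol.
Cl at 120° (eclipsed): F(0°)/SH(0°) eclipsed 2.2; H(120°)/Cl(120°) eclipsed 1.5; CHO(240°)/H(240°) eclipsed 1.4 → 5.1 kcal/mol.
Cl at 180° (staggered): F(0°)/SH(60°) gauche 0.6; CHO(240°)/Cl(180°) gauche 0.8 → 1.4 kcal/mol.
Cl at 240° (eclipsed): F(0°)/H(0°) eclipsed 1.3; H(120°)/SH(120°) eclipsed 1.7; CHO(240°)/Cl(240°) eclipsed 2.1 → 5.1 kcal/mol.
Cl at 300° (staggered): F(0°)/Cl(300°) gauche 0.6; CHO(240°)/Cl(300°) gauche 0.8; CHO(240°)/SH(180°) gauche 0.8 → 2.2 kcal/mol.
Max at 0° (5.8 kcal/mol), min at 180° (1.4 kcal/mol); barrier = 4.4 kcal/mol.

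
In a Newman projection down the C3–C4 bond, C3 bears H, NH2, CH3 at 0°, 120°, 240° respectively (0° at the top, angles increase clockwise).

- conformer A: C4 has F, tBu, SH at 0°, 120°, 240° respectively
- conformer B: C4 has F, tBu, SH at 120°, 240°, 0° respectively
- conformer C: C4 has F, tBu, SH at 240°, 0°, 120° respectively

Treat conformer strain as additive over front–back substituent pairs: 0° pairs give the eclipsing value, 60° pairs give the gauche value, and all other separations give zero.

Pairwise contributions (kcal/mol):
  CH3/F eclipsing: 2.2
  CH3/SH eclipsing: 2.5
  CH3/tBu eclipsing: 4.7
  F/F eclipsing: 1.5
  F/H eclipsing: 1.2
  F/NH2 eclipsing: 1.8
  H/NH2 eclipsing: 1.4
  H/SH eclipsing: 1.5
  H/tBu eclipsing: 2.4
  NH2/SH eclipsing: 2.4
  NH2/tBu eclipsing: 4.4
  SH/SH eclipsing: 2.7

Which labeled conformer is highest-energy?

A

A (eclipsed): H(0°)/F(0°) eclipsed 1.2; NH2(120°)/tBu(120°) eclipsed 4.4; CH3(240°)/SH(240°) eclipsed 2.5 → 8.1 kcal/mol.
B (eclipsed): H(0°)/SH(0°) eclipsed 1.5; NH2(120°)/F(120°) eclipsed 1.8; CH3(240°)/tBu(240°) eclipsed 4.7 → 8.0 kcal/mol.
C (eclipsed): H(0°)/tBu(0°) eclipsed 2.4; NH2(120°)/SH(120°) eclipsed 2.4; CH3(240°)/F(240°) eclipsed 2.2 → 7.0 kcal/mol.
A has the highest total (8.1 kcal/mol).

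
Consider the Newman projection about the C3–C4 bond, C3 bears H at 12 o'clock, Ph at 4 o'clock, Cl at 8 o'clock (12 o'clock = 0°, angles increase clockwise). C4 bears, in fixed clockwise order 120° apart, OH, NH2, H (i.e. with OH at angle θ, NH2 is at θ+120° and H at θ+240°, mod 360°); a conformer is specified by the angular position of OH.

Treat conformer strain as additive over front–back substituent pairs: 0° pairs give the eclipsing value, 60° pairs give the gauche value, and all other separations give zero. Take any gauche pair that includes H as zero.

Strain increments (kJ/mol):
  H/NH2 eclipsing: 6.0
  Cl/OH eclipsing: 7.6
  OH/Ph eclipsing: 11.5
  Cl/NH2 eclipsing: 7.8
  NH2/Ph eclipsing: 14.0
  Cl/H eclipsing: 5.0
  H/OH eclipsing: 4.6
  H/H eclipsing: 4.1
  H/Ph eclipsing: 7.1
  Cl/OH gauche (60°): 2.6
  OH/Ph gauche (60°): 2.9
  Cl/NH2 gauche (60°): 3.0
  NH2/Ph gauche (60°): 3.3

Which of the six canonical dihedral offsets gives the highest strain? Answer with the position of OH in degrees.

OH at 0° (eclipsed): H–OH eclipsed, Ph–NH2 eclipsed, Cl–H eclipsed; 4.6 + 14.0 + 5.0 = 23.6 kJ/mol.
OH at 60° (staggered): Ph–OH gauche, Ph–NH2 gauche, Cl–NH2 gauche; 2.9 + 3.3 + 3.0 = 9.2 kJ/mol.
OH at 120° (eclipsed): H–H eclipsed, Ph–OH eclipsed, Cl–NH2 eclipsed; 4.1 + 11.5 + 7.8 = 23.4 kJ/mol.
OH at 180° (staggered): Ph–OH gauche, Cl–OH gauche, Cl–NH2 gauche; 2.9 + 2.6 + 3.0 = 8.5 kJ/mol.
OH at 240° (eclipsed): H–NH2 eclipsed, Ph–H eclipsed, Cl–OH eclipsed; 6.0 + 7.1 + 7.6 = 20.7 kJ/mol.
OH at 300° (staggered): Ph–NH2 gauche, Cl–OH gauche; 3.3 + 2.6 = 5.9 kJ/mol.
The maximum (23.6 kJ/mol) occurs with OH at 0°.

0°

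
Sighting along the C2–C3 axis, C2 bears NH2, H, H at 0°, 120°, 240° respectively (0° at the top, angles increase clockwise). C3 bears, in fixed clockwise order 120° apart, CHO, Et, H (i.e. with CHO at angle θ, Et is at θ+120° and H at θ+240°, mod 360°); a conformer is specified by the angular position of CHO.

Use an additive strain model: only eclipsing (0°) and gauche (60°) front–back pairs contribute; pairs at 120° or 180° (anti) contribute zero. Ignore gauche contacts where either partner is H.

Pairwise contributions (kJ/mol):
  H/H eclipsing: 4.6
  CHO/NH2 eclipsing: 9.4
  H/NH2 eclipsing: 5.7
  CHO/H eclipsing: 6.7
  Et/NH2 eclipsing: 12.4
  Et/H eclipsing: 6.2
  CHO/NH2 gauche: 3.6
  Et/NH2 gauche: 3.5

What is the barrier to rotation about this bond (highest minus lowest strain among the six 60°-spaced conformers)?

20.2 kJ/mol

CHO at 0° (eclipsed): NH2(0°)/CHO(0°) eclipsed 9.4; H(120°)/Et(120°) eclipsed 6.2; H(240°)/H(240°) eclipsed 4.6 → 20.2 kJ/mol.
CHO at 60° (staggered): NH2(0°)/CHO(60°) gauche 3.6 → 3.6 kJ/mol.
CHO at 120° (eclipsed): NH2(0°)/H(0°) eclipsed 5.7; H(120°)/CHO(120°) eclipsed 6.7; H(240°)/Et(240°) eclipsed 6.2 → 18.6 kJ/mol.
CHO at 180° (staggered): NH2(0°)/Et(300°) gauche 3.5 → 3.5 kJ/mol.
CHO at 240° (eclipsed): NH2(0°)/Et(0°) eclipsed 12.4; H(120°)/H(120°) eclipsed 4.6; H(240°)/CHO(240°) eclipsed 6.7 → 23.7 kJ/mol.
CHO at 300° (staggered): NH2(0°)/CHO(300°) gauche 3.6; NH2(0°)/Et(60°) gauche 3.5 → 7.1 kJ/mol.
Max at 240° (23.7 kJ/mol), min at 180° (3.5 kJ/mol); barrier = 20.2 kJ/mol.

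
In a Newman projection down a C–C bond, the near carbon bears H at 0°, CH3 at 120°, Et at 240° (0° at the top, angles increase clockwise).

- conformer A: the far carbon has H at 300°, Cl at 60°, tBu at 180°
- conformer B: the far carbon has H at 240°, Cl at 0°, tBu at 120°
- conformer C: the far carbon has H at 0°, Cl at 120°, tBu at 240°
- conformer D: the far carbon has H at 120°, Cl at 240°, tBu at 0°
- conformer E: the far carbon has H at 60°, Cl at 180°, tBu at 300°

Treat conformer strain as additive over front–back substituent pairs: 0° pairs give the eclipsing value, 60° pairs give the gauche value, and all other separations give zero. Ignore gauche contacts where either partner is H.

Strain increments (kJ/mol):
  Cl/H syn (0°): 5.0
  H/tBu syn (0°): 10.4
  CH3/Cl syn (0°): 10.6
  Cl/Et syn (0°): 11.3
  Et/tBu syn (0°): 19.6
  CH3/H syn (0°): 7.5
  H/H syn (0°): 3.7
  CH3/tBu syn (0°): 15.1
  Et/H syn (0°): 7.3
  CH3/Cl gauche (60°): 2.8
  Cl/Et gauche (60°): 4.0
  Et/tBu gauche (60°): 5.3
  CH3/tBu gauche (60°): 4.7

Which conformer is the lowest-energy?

E

A (staggered): CH3(120°)/Cl(60°) gauche 2.8; CH3(120°)/tBu(180°) gauche 4.7; Et(240°)/tBu(180°) gauche 5.3 → 12.8 kJ/mol.
B (eclipsed): H(0°)/Cl(0°) eclipsed 5.0; CH3(120°)/tBu(120°) eclipsed 15.1; Et(240°)/H(240°) eclipsed 7.3 → 27.4 kJ/mol.
C (eclipsed): H(0°)/H(0°) eclipsed 3.7; CH3(120°)/Cl(120°) eclipsed 10.6; Et(240°)/tBu(240°) eclipsed 19.6 → 33.9 kJ/mol.
D (eclipsed): H(0°)/tBu(0°) eclipsed 10.4; CH3(120°)/H(120°) eclipsed 7.5; Et(240°)/Cl(240°) eclipsed 11.3 → 29.2 kJ/mol.
E (staggered): CH3(120°)/Cl(180°) gauche 2.8; Et(240°)/Cl(180°) gauche 4.0; Et(240°)/tBu(300°) gauche 5.3 → 12.1 kJ/mol.
E has the lowest total (12.1 kJ/mol).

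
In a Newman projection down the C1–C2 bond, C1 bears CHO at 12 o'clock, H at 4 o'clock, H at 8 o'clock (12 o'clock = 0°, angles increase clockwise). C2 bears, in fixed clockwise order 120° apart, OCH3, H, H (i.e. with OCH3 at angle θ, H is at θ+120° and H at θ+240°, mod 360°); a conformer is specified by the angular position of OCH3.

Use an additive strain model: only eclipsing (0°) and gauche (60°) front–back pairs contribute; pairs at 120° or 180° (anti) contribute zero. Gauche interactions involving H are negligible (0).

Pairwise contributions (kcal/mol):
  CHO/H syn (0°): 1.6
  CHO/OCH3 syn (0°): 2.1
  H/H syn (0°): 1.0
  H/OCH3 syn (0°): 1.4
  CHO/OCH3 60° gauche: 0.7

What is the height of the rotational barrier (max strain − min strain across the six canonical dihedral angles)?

OCH3 at 0° is eclipsed. CHO at 0° is eclipsed with OCH3 at 0° (2.1); H at 120° is eclipsed with H at 120° (1.0); H at 240° is eclipsed with H at 240° (1.0). Total 4.1 kcal/mol.
OCH3 at 60° is staggered. CHO at 0° is gauche with OCH3 at 60° (0.7). Total 0.7 kcal/mol.
OCH3 at 120° is eclipsed. CHO at 0° is eclipsed with H at 0° (1.6); H at 120° is eclipsed with OCH3 at 120° (1.4); H at 240° is eclipsed with H at 240° (1.0). Total 4.0 kcal/mol.
OCH3 at 180° (staggered): no non-H gauche contacts → 0.0 kcal/mol.
OCH3 at 240° is eclipsed. CHO at 0° is eclipsed with H at 0° (1.6); H at 120° is eclipsed with H at 120° (1.0); H at 240° is eclipsed with OCH3 at 240° (1.4). Total 4.0 kcal/mol.
OCH3 at 300° is staggered. CHO at 0° is gauche with OCH3 at 300° (0.7). Total 0.7 kcal/mol.
Max at 0° (4.1 kcal/mol), min at 180° (0.0 kcal/mol); barrier = 4.1 kcal/mol.

4.1 kcal/mol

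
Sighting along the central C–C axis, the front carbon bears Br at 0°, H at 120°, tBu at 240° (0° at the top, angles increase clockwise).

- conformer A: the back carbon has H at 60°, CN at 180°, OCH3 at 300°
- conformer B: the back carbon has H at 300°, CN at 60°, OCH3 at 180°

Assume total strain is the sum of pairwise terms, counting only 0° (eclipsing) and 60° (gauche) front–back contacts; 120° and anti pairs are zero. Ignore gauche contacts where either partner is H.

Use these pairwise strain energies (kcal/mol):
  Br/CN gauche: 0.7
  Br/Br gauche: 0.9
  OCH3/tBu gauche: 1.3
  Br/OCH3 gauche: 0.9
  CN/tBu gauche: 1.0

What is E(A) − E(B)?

+1.2 kcal/mol

A is staggered. Br at 0° is gauche with OCH3 at 300° (0.9); tBu at 240° is gauche with CN at 180° (1.0); tBu at 240° is gauche with OCH3 at 300° (1.3). Total 3.2 kcal/mol.
B is staggered. Br at 0° is gauche with CN at 60° (0.7); tBu at 240° is gauche with OCH3 at 180° (1.3). Total 2.0 kcal/mol.
E(A) − E(B) = 3.2 − 2.0 = +1.2 kcal/mol.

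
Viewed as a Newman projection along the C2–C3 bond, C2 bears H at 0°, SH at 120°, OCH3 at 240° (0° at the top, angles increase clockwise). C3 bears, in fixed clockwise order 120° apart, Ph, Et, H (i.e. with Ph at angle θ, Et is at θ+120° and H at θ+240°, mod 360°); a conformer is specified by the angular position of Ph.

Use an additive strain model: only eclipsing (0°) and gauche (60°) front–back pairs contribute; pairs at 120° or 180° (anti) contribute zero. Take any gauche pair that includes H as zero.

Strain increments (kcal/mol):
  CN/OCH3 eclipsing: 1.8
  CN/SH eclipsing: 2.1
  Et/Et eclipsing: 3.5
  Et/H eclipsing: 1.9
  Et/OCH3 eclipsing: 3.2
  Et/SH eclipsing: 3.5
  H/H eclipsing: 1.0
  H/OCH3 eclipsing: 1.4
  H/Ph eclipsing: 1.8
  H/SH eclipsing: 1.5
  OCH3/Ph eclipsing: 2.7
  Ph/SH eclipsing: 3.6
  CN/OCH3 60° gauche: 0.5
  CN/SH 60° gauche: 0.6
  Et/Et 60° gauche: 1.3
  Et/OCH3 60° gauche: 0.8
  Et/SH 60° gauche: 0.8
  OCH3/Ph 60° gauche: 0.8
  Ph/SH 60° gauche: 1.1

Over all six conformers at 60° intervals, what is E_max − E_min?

Ph at 0° is eclipsed. H at 0° is eclipsed with Ph at 0° (1.8); SH at 120° is eclipsed with Et at 120° (3.5); OCH3 at 240° is eclipsed with H at 240° (1.4). Total 6.7 kcal/mol.
Ph at 60° is staggered. SH at 120° is gauche with Ph at 60° (1.1); SH at 120° is gauche with Et at 180° (0.8); OCH3 at 240° is gauche with Et at 180° (0.8). Total 2.7 kcal/mol.
Ph at 120° is eclipsed. H at 0° is eclipsed with H at 0° (1.0); SH at 120° is eclipsed with Ph at 120° (3.6); OCH3 at 240° is eclipsed with Et at 240° (3.2). Total 7.8 kcal/mol.
Ph at 180° is staggered. SH at 120° is gauche with Ph at 180° (1.1); OCH3 at 240° is gauche with Ph at 180° (0.8); OCH3 at 240° is gauche with Et at 300° (0.8). Total 2.7 kcal/mol.
Ph at 240° is eclipsed. H at 0° is eclipsed with Et at 0° (1.9); SH at 120° is eclipsed with H at 120° (1.5); OCH3 at 240° is eclipsed with Ph at 240° (2.7). Total 6.1 kcal/mol.
Ph at 300° is staggered. SH at 120° is gauche with Et at 60° (0.8); OCH3 at 240° is gauche with Ph at 300° (0.8). Total 1.6 kcal/mol.
Max at 120° (7.8 kcal/mol), min at 300° (1.6 kcal/mol); barrier = 6.2 kcal/mol.

6.2 kcal/mol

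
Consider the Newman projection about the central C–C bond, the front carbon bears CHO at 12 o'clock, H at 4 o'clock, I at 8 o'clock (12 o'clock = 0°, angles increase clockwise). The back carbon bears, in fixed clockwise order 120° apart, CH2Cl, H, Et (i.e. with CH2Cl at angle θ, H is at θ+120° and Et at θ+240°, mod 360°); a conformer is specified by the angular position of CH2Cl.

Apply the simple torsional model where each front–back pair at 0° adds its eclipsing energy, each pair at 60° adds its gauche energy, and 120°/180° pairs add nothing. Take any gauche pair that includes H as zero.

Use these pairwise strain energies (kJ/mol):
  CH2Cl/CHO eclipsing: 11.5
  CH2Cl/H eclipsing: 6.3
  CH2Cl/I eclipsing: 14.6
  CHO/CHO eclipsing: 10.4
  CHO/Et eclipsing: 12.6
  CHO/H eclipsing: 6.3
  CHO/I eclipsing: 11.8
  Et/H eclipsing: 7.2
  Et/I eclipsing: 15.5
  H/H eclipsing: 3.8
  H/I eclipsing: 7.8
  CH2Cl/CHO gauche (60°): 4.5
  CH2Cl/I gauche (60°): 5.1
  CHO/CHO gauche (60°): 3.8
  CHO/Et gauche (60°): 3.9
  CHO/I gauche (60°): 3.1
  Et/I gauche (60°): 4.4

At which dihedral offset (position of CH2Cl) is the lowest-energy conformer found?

CH2Cl at 0° is eclipsed. CHO at 0° is eclipsed with CH2Cl at 0° (11.5); H at 120° is eclipsed with H at 120° (3.8); I at 240° is eclipsed with Et at 240° (15.5). Total 30.8 kJ/mol.
CH2Cl at 60° is staggered. CHO at 0° is gauche with CH2Cl at 60° (4.5); CHO at 0° is gauche with Et at 300° (3.9); I at 240° is gauche with Et at 300° (4.4). Total 12.8 kJ/mol.
CH2Cl at 120° is eclipsed. CHO at 0° is eclipsed with Et at 0° (12.6); H at 120° is eclipsed with CH2Cl at 120° (6.3); I at 240° is eclipsed with H at 240° (7.8). Total 26.7 kJ/mol.
CH2Cl at 180° is staggered. CHO at 0° is gauche with Et at 60° (3.9); I at 240° is gauche with CH2Cl at 180° (5.1). Total 9.0 kJ/mol.
CH2Cl at 240° is eclipsed. CHO at 0° is eclipsed with H at 0° (6.3); H at 120° is eclipsed with Et at 120° (7.2); I at 240° is eclipsed with CH2Cl at 240° (14.6). Total 28.1 kJ/mol.
CH2Cl at 300° is staggered. CHO at 0° is gauche with CH2Cl at 300° (4.5); I at 240° is gauche with CH2Cl at 300° (5.1); I at 240° is gauche with Et at 180° (4.4). Total 14.0 kJ/mol.
The minimum (9.0 kJ/mol) occurs with CH2Cl at 180°.

180°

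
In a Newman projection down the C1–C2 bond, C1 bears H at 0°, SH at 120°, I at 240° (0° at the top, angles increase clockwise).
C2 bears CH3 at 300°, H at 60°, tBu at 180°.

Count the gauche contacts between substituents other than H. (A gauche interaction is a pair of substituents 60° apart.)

Non-H gauche pairs: SH(120°)/tBu(180°); I(240°)/CH3(300°); I(240°)/tBu(180°) — 3 interactions.

3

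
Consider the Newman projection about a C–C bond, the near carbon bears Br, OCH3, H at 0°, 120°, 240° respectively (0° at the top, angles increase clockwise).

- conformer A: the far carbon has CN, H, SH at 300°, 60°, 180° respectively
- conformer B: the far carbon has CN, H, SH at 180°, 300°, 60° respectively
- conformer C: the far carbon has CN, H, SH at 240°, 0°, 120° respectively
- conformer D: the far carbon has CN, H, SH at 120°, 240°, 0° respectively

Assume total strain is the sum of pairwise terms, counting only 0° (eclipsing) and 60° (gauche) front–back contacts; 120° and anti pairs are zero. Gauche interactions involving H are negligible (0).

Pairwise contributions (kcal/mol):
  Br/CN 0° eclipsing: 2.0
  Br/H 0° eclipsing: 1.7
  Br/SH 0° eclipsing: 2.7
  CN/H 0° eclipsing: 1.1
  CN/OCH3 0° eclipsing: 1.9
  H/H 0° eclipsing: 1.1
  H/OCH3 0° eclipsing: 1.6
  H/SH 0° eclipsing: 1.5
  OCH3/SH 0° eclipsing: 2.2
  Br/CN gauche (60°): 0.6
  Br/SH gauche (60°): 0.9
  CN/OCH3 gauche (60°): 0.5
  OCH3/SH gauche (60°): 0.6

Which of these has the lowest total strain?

A (staggered): Br–CN gauche, OCH3–SH gauche; 0.6 + 0.6 = 1.2 kcal/mol.
B (staggered): Br–SH gauche, OCH3–CN gauche, OCH3–SH gauche; 0.9 + 0.5 + 0.6 = 2.0 kcal/mol.
C (eclipsed): Br–H eclipsed, OCH3–SH eclipsed, H–CN eclipsed; 1.7 + 2.2 + 1.1 = 5.0 kcal/mol.
D (eclipsed): Br–SH eclipsed, OCH3–CN eclipsed, H–H eclipsed; 2.7 + 1.9 + 1.1 = 5.7 kcal/mol.
A has the lowest total (1.2 kcal/mol).

A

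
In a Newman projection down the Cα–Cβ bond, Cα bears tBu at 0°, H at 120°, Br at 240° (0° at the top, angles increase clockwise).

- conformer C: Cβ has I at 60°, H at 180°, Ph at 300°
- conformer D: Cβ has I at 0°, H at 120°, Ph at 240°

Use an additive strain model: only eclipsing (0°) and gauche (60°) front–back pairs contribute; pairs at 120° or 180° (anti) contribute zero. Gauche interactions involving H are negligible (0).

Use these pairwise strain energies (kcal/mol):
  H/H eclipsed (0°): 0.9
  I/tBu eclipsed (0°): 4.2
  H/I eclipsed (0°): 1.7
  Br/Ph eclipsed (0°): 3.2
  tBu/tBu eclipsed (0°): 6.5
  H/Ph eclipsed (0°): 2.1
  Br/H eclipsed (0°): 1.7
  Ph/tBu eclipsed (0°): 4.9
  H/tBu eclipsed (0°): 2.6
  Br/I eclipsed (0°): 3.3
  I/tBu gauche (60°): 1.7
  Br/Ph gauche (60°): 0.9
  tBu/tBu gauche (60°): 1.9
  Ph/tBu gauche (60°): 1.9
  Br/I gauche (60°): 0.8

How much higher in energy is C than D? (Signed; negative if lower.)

C (staggered): tBu–I gauche, tBu–Ph gauche, Br–Ph gauche; 1.7 + 1.9 + 0.9 = 4.5 kcal/mol.
D (eclipsed): tBu–I eclipsed, H–H eclipsed, Br–Ph eclipsed; 4.2 + 0.9 + 3.2 = 8.3 kcal/mol.
E(C) − E(D) = 4.5 − 8.3 = -3.8 kcal/mol.

-3.8 kcal/mol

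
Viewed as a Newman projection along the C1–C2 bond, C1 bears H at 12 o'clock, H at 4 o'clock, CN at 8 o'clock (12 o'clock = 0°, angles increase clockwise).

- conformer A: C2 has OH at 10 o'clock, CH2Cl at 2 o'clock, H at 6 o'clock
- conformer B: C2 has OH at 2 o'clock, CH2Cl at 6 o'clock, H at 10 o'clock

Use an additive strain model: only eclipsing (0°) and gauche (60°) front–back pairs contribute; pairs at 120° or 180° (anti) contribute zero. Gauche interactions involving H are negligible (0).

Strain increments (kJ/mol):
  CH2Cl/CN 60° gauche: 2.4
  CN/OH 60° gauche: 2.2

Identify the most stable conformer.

A

A (staggered): CN(240°)/OH(300°) gauche 2.2 → 2.2 kJ/mol.
B (staggered): CN(240°)/CH2Cl(180°) gauche 2.4 → 2.4 kJ/mol.
A has the lowest total (2.2 kJ/mol).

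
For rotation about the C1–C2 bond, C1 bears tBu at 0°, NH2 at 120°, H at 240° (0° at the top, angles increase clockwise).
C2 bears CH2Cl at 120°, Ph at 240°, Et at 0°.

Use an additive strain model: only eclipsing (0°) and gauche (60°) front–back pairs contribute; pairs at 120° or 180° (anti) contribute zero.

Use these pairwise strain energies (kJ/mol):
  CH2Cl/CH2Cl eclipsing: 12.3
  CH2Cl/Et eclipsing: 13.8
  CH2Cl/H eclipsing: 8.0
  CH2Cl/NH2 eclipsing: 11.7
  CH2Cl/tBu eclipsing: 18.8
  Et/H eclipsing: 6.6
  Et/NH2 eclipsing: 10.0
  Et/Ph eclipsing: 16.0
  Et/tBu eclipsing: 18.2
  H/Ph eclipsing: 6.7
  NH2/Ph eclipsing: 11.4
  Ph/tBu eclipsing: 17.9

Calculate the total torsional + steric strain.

36.6 kJ/mol

This conformer (eclipsed): tBu–Et eclipsed, NH2–CH2Cl eclipsed, H–Ph eclipsed; 18.2 + 11.7 + 6.7 = 36.6 kJ/mol.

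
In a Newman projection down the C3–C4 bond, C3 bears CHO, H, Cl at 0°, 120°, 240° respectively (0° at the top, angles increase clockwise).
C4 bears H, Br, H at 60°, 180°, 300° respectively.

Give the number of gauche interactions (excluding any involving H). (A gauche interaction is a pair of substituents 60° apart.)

Non-H gauche pairs: Cl(240°)/Br(180°) — 1 interaction.

1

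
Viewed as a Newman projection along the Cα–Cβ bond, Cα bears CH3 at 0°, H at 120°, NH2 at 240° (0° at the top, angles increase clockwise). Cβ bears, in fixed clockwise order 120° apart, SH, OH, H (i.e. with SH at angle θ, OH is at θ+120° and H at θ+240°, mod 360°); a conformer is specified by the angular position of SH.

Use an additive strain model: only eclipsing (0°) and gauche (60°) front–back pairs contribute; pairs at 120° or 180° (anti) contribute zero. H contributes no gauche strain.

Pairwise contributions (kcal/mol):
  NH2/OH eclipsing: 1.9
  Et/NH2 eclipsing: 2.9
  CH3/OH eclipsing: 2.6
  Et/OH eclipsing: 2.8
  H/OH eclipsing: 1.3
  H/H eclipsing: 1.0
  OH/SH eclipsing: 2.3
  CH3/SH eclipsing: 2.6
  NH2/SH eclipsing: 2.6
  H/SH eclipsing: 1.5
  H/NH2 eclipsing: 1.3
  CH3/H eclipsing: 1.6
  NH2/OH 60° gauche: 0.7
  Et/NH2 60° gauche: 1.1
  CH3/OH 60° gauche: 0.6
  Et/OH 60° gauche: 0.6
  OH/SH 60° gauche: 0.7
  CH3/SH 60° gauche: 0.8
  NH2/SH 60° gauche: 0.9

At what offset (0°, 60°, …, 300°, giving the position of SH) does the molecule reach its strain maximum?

240°

SH at 0° (eclipsed): CH3–SH eclipsed, H–OH eclipsed, NH2–H eclipsed; 2.6 + 1.3 + 1.3 = 5.2 kcal/mol.
SH at 60° (staggered): CH3–SH gauche, NH2–OH gauche; 0.8 + 0.7 = 1.5 kcal/mol.
SH at 120° (eclipsed): CH3–H eclipsed, H–SH eclipsed, NH2–OH eclipsed; 1.6 + 1.5 + 1.9 = 5.0 kcal/mol.
SH at 180° (staggered): CH3–OH gauche, NH2–SH gauche, NH2–OH gauche; 0.6 + 0.9 + 0.7 = 2.2 kcal/mol.
SH at 240° (eclipsed): CH3–OH eclipsed, H–H eclipsed, NH2–SH eclipsed; 2.6 + 1.0 + 2.6 = 6.2 kcal/mol.
SH at 300° (staggered): CH3–SH gauche, CH3–OH gauche, NH2–SH gauche; 0.8 + 0.6 + 0.9 = 2.3 kcal/mol.
The maximum (6.2 kcal/mol) occurs with SH at 240°.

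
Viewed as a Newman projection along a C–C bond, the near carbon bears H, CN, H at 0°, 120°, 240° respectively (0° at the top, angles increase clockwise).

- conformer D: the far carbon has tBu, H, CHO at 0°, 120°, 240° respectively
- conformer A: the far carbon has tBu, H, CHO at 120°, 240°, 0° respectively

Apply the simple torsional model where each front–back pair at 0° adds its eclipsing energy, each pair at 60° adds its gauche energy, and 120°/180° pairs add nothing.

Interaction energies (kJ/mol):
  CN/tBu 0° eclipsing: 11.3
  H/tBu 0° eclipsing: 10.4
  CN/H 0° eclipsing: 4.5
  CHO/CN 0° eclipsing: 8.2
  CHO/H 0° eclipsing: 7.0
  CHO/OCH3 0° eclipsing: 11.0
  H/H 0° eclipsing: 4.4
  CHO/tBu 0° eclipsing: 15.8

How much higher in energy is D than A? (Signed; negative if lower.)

D (eclipsed): H–tBu eclipsed, CN–H eclipsed, H–CHO eclipsed; 10.4 + 4.5 + 7.0 = 21.9 kJ/mol.
A (eclipsed): H–CHO eclipsed, CN–tBu eclipsed, H–H eclipsed; 7.0 + 11.3 + 4.4 = 22.7 kJ/mol.
E(D) − E(A) = 21.9 − 22.7 = -0.8 kJ/mol.

-0.8 kJ/mol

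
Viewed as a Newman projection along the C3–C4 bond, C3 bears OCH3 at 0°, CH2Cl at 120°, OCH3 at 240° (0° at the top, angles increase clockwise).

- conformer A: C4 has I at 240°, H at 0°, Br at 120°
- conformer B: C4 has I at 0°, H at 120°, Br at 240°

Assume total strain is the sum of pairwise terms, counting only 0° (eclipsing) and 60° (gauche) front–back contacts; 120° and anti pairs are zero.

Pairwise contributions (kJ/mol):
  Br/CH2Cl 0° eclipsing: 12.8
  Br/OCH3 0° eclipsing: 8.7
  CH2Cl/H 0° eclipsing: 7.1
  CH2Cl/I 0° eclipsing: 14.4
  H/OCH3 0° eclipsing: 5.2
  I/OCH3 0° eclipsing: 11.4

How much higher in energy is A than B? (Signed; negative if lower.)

+2.2 kJ/mol

A (eclipsed): OCH3–H eclipsed, CH2Cl–Br eclipsed, OCH3–I eclipsed; 5.2 + 12.8 + 11.4 = 29.4 kJ/mol.
B (eclipsed): OCH3–I eclipsed, CH2Cl–H eclipsed, OCH3–Br eclipsed; 11.4 + 7.1 + 8.7 = 27.2 kJ/mol.
E(A) − E(B) = 29.4 − 27.2 = +2.2 kJ/mol.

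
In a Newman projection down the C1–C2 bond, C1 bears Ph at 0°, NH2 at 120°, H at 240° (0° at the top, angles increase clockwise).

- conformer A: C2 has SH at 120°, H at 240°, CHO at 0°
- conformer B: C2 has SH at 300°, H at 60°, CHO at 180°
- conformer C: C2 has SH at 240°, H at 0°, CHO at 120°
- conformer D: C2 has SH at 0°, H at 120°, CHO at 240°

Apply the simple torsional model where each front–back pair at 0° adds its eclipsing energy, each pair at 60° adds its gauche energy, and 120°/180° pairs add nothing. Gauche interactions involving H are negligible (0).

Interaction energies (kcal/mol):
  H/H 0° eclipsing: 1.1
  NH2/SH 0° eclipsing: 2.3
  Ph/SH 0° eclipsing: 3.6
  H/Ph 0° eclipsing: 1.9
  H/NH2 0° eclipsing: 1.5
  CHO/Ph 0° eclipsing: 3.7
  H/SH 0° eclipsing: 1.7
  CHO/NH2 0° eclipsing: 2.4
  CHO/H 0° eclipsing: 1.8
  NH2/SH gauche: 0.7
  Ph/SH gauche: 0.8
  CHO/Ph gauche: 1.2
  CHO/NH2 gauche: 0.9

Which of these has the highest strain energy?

A

A (eclipsed): Ph–CHO eclipsed, NH2–SH eclipsed, H–H eclipsed; 3.7 + 2.3 + 1.1 = 7.1 kcal/mol.
B (staggered): Ph–SH gauche, NH2–CHO gauche; 0.8 + 0.9 = 1.7 kcal/mol.
C (eclipsed): Ph–H eclipsed, NH2–CHO eclipsed, H–SH eclipsed; 1.9 + 2.4 + 1.7 = 6.0 kcal/mol.
D (eclipsed): Ph–SH eclipsed, NH2–H eclipsed, H–CHO eclipsed; 3.6 + 1.5 + 1.8 = 6.9 kcal/mol.
A has the highest total (7.1 kcal/mol).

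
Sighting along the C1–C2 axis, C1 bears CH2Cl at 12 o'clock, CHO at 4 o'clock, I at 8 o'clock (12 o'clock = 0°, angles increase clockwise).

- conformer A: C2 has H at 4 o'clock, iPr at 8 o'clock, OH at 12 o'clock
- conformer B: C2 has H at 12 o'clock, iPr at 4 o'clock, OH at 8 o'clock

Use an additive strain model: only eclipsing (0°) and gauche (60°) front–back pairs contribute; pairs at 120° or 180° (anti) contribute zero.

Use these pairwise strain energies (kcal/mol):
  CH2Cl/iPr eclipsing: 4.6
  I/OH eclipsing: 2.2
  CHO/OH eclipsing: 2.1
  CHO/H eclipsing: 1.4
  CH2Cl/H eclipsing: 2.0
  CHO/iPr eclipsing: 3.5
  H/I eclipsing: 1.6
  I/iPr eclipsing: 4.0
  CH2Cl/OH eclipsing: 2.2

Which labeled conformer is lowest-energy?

A

A (eclipsed): CH2Cl(0°)/OH(0°) eclipsed 2.2; CHO(120°)/H(120°) eclipsed 1.4; I(240°)/iPr(240°) eclipsed 4.0 → 7.6 kcal/mol.
B (eclipsed): CH2Cl(0°)/H(0°) eclipsed 2.0; CHO(120°)/iPr(120°) eclipsed 3.5; I(240°)/OH(240°) eclipsed 2.2 → 7.7 kcal/mol.
A has the lowest total (7.6 kcal/mol).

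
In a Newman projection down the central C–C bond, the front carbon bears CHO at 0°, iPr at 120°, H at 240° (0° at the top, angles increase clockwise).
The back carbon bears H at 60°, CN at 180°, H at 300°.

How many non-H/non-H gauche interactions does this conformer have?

Non-H gauche pairs: iPr(120°)/CN(180°) — 1 interaction.

1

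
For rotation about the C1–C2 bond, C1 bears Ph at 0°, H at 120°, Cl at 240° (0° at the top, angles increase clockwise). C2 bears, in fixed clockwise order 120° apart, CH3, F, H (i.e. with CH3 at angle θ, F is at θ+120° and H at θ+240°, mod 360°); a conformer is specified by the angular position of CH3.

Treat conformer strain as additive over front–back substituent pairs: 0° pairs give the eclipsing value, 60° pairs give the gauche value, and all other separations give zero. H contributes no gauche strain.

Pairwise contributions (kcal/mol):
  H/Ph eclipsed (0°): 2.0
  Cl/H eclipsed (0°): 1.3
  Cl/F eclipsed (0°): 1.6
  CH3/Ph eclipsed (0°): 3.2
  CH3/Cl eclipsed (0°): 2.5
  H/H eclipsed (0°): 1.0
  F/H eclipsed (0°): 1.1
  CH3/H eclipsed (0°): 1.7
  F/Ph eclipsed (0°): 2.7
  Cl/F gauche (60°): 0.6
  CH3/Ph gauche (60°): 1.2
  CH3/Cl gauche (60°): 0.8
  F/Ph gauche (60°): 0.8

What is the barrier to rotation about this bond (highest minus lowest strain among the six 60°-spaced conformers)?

4.4 kcal/mol

CH3 at 0° is eclipsed. Ph at 0° is eclipsed with CH3 at 0° (3.2); H at 120° is eclipsed with F at 120° (1.1); Cl at 240° is eclipsed with H at 240° (1.3). Total 5.6 kcal/mol.
CH3 at 60° is staggered. Ph at 0° is gauche with CH3 at 60° (1.2); Cl at 240° is gauche with F at 180° (0.6). Total 1.8 kcal/mol.
CH3 at 120° is eclipsed. Ph at 0° is eclipsed with H at 0° (2.0); H at 120° is eclipsed with CH3 at 120° (1.7); Cl at 240° is eclipsed with F at 240° (1.6). Total 5.3 kcal/mol.
CH3 at 180° is staggered. Ph at 0° is gauche with F at 300° (0.8); Cl at 240° is gauche with CH3 at 180° (0.8); Cl at 240° is gauche with F at 300° (0.6). Total 2.2 kcal/mol.
CH3 at 240° is eclipsed. Ph at 0° is eclipsed with F at 0° (2.7); H at 120° is eclipsed with H at 120° (1.0); Cl at 240° is eclipsed with CH3 at 240° (2.5). Total 6.2 kcal/mol.
CH3 at 300° is staggered. Ph at 0° is gauche with CH3 at 300° (1.2); Ph at 0° is gauche with F at 60° (0.8); Cl at 240° is gauche with CH3 at 300° (0.8). Total 2.8 kcal/mol.
Max at 240° (6.2 kcal/mol), min at 60° (1.8 kcal/mol); barrier = 4.4 kcal/mol.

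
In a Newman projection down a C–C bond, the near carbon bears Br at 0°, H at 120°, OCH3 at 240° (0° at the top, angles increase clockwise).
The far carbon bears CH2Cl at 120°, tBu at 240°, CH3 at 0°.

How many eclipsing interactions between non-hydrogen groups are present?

2

Non-H eclipsing pairs: Br(0°)/CH3(0°); OCH3(240°)/tBu(240°) — 2 interactions.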